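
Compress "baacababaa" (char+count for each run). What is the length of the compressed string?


Input: baacababaa
Runs:
  'b' x 1 => "b1"
  'a' x 2 => "a2"
  'c' x 1 => "c1"
  'a' x 1 => "a1"
  'b' x 1 => "b1"
  'a' x 1 => "a1"
  'b' x 1 => "b1"
  'a' x 2 => "a2"
Compressed: "b1a2c1a1b1a1b1a2"
Compressed length: 16

16


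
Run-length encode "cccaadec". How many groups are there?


Input: cccaadec
Scanning for consecutive runs:
  Group 1: 'c' x 3 (positions 0-2)
  Group 2: 'a' x 2 (positions 3-4)
  Group 3: 'd' x 1 (positions 5-5)
  Group 4: 'e' x 1 (positions 6-6)
  Group 5: 'c' x 1 (positions 7-7)
Total groups: 5

5


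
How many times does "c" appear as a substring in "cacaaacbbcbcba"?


Searching for "c" in "cacaaacbbcbcba"
Scanning each position:
  Position 0: "c" => MATCH
  Position 1: "a" => no
  Position 2: "c" => MATCH
  Position 3: "a" => no
  Position 4: "a" => no
  Position 5: "a" => no
  Position 6: "c" => MATCH
  Position 7: "b" => no
  Position 8: "b" => no
  Position 9: "c" => MATCH
  Position 10: "b" => no
  Position 11: "c" => MATCH
  Position 12: "b" => no
  Position 13: "a" => no
Total occurrences: 5

5


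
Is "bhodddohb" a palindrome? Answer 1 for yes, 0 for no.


Input: bhodddohb
Reversed: bhodddohb
  Compare pos 0 ('b') with pos 8 ('b'): match
  Compare pos 1 ('h') with pos 7 ('h'): match
  Compare pos 2 ('o') with pos 6 ('o'): match
  Compare pos 3 ('d') with pos 5 ('d'): match
Result: palindrome

1


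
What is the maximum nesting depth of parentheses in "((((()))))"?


Input: "((((()))))"
Tracking depth:
  Position 0 '(': depth becomes 1
  Position 1 '(': depth becomes 2
  Position 2 '(': depth becomes 3
  Position 3 '(': depth becomes 4
  Position 4 '(': depth becomes 5
  Position 5 ')': depth becomes 4
  Position 6 ')': depth becomes 3
  Position 7 ')': depth becomes 2
  Position 8 ')': depth becomes 1
  Position 9 ')': depth becomes 0
Maximum depth reached: 5

5


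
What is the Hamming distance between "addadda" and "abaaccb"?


Comparing "addadda" and "abaaccb" position by position:
  Position 0: 'a' vs 'a' => same
  Position 1: 'd' vs 'b' => differ
  Position 2: 'd' vs 'a' => differ
  Position 3: 'a' vs 'a' => same
  Position 4: 'd' vs 'c' => differ
  Position 5: 'd' vs 'c' => differ
  Position 6: 'a' vs 'b' => differ
Total differences (Hamming distance): 5

5


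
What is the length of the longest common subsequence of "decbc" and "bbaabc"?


LCS of "decbc" and "bbaabc"
DP table:
           b    b    a    a    b    c
      0    0    0    0    0    0    0
  d   0    0    0    0    0    0    0
  e   0    0    0    0    0    0    0
  c   0    0    0    0    0    0    1
  b   0    1    1    1    1    1    1
  c   0    1    1    1    1    1    2
LCS length = dp[5][6] = 2

2


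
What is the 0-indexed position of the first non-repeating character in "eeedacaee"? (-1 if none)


Input: eeedacaee
Character frequencies:
  'a': 2
  'c': 1
  'd': 1
  'e': 5
Scanning left to right for freq == 1:
  Position 0 ('e'): freq=5, skip
  Position 1 ('e'): freq=5, skip
  Position 2 ('e'): freq=5, skip
  Position 3 ('d'): unique! => answer = 3

3


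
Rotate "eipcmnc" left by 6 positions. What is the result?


Input: "eipcmnc", rotate left by 6
First 6 characters: "eipcmn"
Remaining characters: "c"
Concatenate remaining + first: "c" + "eipcmn" = "ceipcmn"

ceipcmn


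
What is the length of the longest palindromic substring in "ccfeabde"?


Input: "ccfeabde"
Checking substrings for palindromes:
  [0:2] "cc" (len 2) => palindrome
Longest palindromic substring: "cc" with length 2

2


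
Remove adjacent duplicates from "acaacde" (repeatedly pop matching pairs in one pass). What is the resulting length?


Input: acaacde
Stack-based adjacent duplicate removal:
  Read 'a': push. Stack: a
  Read 'c': push. Stack: ac
  Read 'a': push. Stack: aca
  Read 'a': matches stack top 'a' => pop. Stack: ac
  Read 'c': matches stack top 'c' => pop. Stack: a
  Read 'd': push. Stack: ad
  Read 'e': push. Stack: ade
Final stack: "ade" (length 3)

3


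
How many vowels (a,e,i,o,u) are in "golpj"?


Input: golpj
Checking each character:
  'g' at position 0: consonant
  'o' at position 1: vowel (running total: 1)
  'l' at position 2: consonant
  'p' at position 3: consonant
  'j' at position 4: consonant
Total vowels: 1

1


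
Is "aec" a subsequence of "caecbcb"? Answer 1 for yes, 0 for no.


Check if "aec" is a subsequence of "caecbcb"
Greedy scan:
  Position 0 ('c'): no match needed
  Position 1 ('a'): matches sub[0] = 'a'
  Position 2 ('e'): matches sub[1] = 'e'
  Position 3 ('c'): matches sub[2] = 'c'
  Position 4 ('b'): no match needed
  Position 5 ('c'): no match needed
  Position 6 ('b'): no match needed
All 3 characters matched => is a subsequence

1


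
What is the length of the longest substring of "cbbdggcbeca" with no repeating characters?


Input: "cbbdggcbeca"
Sliding window (track last position of each char):
  Position 0 ('c'): window [0,0] length 1 -- new best
  Position 1 ('b'): window [0,1] length 2 -- new best
  Position 2 ('b'): repeat (last at 1), move window start to 2
  Position 2 ('b'): window [2,2] length 1
  Position 3 ('d'): window [2,3] length 2
  Position 4 ('g'): window [2,4] length 3 -- new best
  Position 5 ('g'): repeat (last at 4), move window start to 5
  Position 5 ('g'): window [5,5] length 1
  Position 6 ('c'): window [5,6] length 2
  Position 7 ('b'): window [5,7] length 3
  Position 8 ('e'): window [5,8] length 4 -- new best
  Position 9 ('c'): repeat (last at 6), move window start to 7
  Position 9 ('c'): window [7,9] length 3
  Position 10 ('a'): window [7,10] length 4
Longest substring with no repeats: "gcbe" with length 4

4


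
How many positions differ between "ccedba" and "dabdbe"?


Comparing "ccedba" and "dabdbe" position by position:
  Position 0: 'c' vs 'd' => DIFFER
  Position 1: 'c' vs 'a' => DIFFER
  Position 2: 'e' vs 'b' => DIFFER
  Position 3: 'd' vs 'd' => same
  Position 4: 'b' vs 'b' => same
  Position 5: 'a' vs 'e' => DIFFER
Positions that differ: 4

4


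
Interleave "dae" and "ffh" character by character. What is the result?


Interleaving "dae" and "ffh":
  Position 0: 'd' from first, 'f' from second => "df"
  Position 1: 'a' from first, 'f' from second => "af"
  Position 2: 'e' from first, 'h' from second => "eh"
Result: dfafeh

dfafeh


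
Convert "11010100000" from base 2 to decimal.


Input: "11010100000" in base 2
Positional expansion:
  Digit '1' (value 1) x 2^10 = 1024
  Digit '1' (value 1) x 2^9 = 512
  Digit '0' (value 0) x 2^8 = 0
  Digit '1' (value 1) x 2^7 = 128
  Digit '0' (value 0) x 2^6 = 0
  Digit '1' (value 1) x 2^5 = 32
  Digit '0' (value 0) x 2^4 = 0
  Digit '0' (value 0) x 2^3 = 0
  Digit '0' (value 0) x 2^2 = 0
  Digit '0' (value 0) x 2^1 = 0
  Digit '0' (value 0) x 2^0 = 0
Sum = 1696

1696


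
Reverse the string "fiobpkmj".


Input: fiobpkmj
Reading characters right to left:
  Position 7: 'j'
  Position 6: 'm'
  Position 5: 'k'
  Position 4: 'p'
  Position 3: 'b'
  Position 2: 'o'
  Position 1: 'i'
  Position 0: 'f'
Reversed: jmkpboif

jmkpboif


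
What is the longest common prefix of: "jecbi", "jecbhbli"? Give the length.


Words: jecbi, jecbhbli
  Position 0: all 'j' => match
  Position 1: all 'e' => match
  Position 2: all 'c' => match
  Position 3: all 'b' => match
  Position 4: ('i', 'h') => mismatch, stop
LCP = "jecb" (length 4)

4


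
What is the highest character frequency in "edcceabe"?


Input: edcceabe
Character counts:
  'a': 1
  'b': 1
  'c': 2
  'd': 1
  'e': 3
Maximum frequency: 3

3


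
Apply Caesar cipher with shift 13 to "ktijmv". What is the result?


Caesar cipher: shift "ktijmv" by 13
  'k' (pos 10) + 13 = pos 23 = 'x'
  't' (pos 19) + 13 = pos 6 = 'g'
  'i' (pos 8) + 13 = pos 21 = 'v'
  'j' (pos 9) + 13 = pos 22 = 'w'
  'm' (pos 12) + 13 = pos 25 = 'z'
  'v' (pos 21) + 13 = pos 8 = 'i'
Result: xgvwzi

xgvwzi


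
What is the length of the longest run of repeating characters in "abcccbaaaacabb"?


Input: "abcccbaaaacabb"
Scanning for longest run:
  Position 1 ('b'): new char, reset run to 1
  Position 2 ('c'): new char, reset run to 1
  Position 3 ('c'): continues run of 'c', length=2
  Position 4 ('c'): continues run of 'c', length=3
  Position 5 ('b'): new char, reset run to 1
  Position 6 ('a'): new char, reset run to 1
  Position 7 ('a'): continues run of 'a', length=2
  Position 8 ('a'): continues run of 'a', length=3
  Position 9 ('a'): continues run of 'a', length=4
  Position 10 ('c'): new char, reset run to 1
  Position 11 ('a'): new char, reset run to 1
  Position 12 ('b'): new char, reset run to 1
  Position 13 ('b'): continues run of 'b', length=2
Longest run: 'a' with length 4

4


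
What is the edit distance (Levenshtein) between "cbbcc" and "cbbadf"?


Computing edit distance: "cbbcc" -> "cbbadf"
DP table:
           c    b    b    a    d    f
      0    1    2    3    4    5    6
  c   1    0    1    2    3    4    5
  b   2    1    0    1    2    3    4
  b   3    2    1    0    1    2    3
  c   4    3    2    1    1    2    3
  c   5    4    3    2    2    2    3
Edit distance = dp[5][6] = 3

3


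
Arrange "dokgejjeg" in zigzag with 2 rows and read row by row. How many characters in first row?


Zigzag "dokgejjeg" into 2 rows:
Placing characters:
  'd' => row 0
  'o' => row 1
  'k' => row 0
  'g' => row 1
  'e' => row 0
  'j' => row 1
  'j' => row 0
  'e' => row 1
  'g' => row 0
Rows:
  Row 0: "dkejg"
  Row 1: "ogje"
First row length: 5

5


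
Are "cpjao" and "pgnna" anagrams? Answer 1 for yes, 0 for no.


Strings: "cpjao", "pgnna"
Sorted first:  acjop
Sorted second: agnnp
Differ at position 1: 'c' vs 'g' => not anagrams

0


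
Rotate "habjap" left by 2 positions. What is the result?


Input: "habjap", rotate left by 2
First 2 characters: "ha"
Remaining characters: "bjap"
Concatenate remaining + first: "bjap" + "ha" = "bjapha"

bjapha


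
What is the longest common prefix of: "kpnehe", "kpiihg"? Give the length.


Words: kpnehe, kpiihg
  Position 0: all 'k' => match
  Position 1: all 'p' => match
  Position 2: ('n', 'i') => mismatch, stop
LCP = "kp" (length 2)

2


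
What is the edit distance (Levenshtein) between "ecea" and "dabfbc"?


Computing edit distance: "ecea" -> "dabfbc"
DP table:
           d    a    b    f    b    c
      0    1    2    3    4    5    6
  e   1    1    2    3    4    5    6
  c   2    2    2    3    4    5    5
  e   3    3    3    3    4    5    6
  a   4    4    3    4    4    5    6
Edit distance = dp[4][6] = 6

6


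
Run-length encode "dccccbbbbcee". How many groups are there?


Input: dccccbbbbcee
Scanning for consecutive runs:
  Group 1: 'd' x 1 (positions 0-0)
  Group 2: 'c' x 4 (positions 1-4)
  Group 3: 'b' x 4 (positions 5-8)
  Group 4: 'c' x 1 (positions 9-9)
  Group 5: 'e' x 2 (positions 10-11)
Total groups: 5

5


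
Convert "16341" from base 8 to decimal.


Input: "16341" in base 8
Positional expansion:
  Digit '1' (value 1) x 8^4 = 4096
  Digit '6' (value 6) x 8^3 = 3072
  Digit '3' (value 3) x 8^2 = 192
  Digit '4' (value 4) x 8^1 = 32
  Digit '1' (value 1) x 8^0 = 1
Sum = 7393

7393


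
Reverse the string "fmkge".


Input: fmkge
Reading characters right to left:
  Position 4: 'e'
  Position 3: 'g'
  Position 2: 'k'
  Position 1: 'm'
  Position 0: 'f'
Reversed: egkmf

egkmf


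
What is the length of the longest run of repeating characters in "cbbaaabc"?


Input: "cbbaaabc"
Scanning for longest run:
  Position 1 ('b'): new char, reset run to 1
  Position 2 ('b'): continues run of 'b', length=2
  Position 3 ('a'): new char, reset run to 1
  Position 4 ('a'): continues run of 'a', length=2
  Position 5 ('a'): continues run of 'a', length=3
  Position 6 ('b'): new char, reset run to 1
  Position 7 ('c'): new char, reset run to 1
Longest run: 'a' with length 3

3


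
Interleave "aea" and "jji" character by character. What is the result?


Interleaving "aea" and "jji":
  Position 0: 'a' from first, 'j' from second => "aj"
  Position 1: 'e' from first, 'j' from second => "ej"
  Position 2: 'a' from first, 'i' from second => "ai"
Result: ajejai

ajejai


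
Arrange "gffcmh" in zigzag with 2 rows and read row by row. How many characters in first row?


Zigzag "gffcmh" into 2 rows:
Placing characters:
  'g' => row 0
  'f' => row 1
  'f' => row 0
  'c' => row 1
  'm' => row 0
  'h' => row 1
Rows:
  Row 0: "gfm"
  Row 1: "fch"
First row length: 3

3


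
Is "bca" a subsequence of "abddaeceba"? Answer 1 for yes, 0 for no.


Check if "bca" is a subsequence of "abddaeceba"
Greedy scan:
  Position 0 ('a'): no match needed
  Position 1 ('b'): matches sub[0] = 'b'
  Position 2 ('d'): no match needed
  Position 3 ('d'): no match needed
  Position 4 ('a'): no match needed
  Position 5 ('e'): no match needed
  Position 6 ('c'): matches sub[1] = 'c'
  Position 7 ('e'): no match needed
  Position 8 ('b'): no match needed
  Position 9 ('a'): matches sub[2] = 'a'
All 3 characters matched => is a subsequence

1


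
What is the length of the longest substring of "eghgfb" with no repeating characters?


Input: "eghgfb"
Sliding window (track last position of each char):
  Position 0 ('e'): window [0,0] length 1 -- new best
  Position 1 ('g'): window [0,1] length 2 -- new best
  Position 2 ('h'): window [0,2] length 3 -- new best
  Position 3 ('g'): repeat (last at 1), move window start to 2
  Position 3 ('g'): window [2,3] length 2
  Position 4 ('f'): window [2,4] length 3
  Position 5 ('b'): window [2,5] length 4 -- new best
Longest substring with no repeats: "hgfb" with length 4

4


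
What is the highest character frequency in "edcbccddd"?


Input: edcbccddd
Character counts:
  'b': 1
  'c': 3
  'd': 4
  'e': 1
Maximum frequency: 4

4


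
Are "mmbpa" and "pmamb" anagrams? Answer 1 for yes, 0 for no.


Strings: "mmbpa", "pmamb"
Sorted first:  abmmp
Sorted second: abmmp
Sorted forms match => anagrams

1


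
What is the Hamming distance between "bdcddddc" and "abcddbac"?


Comparing "bdcddddc" and "abcddbac" position by position:
  Position 0: 'b' vs 'a' => differ
  Position 1: 'd' vs 'b' => differ
  Position 2: 'c' vs 'c' => same
  Position 3: 'd' vs 'd' => same
  Position 4: 'd' vs 'd' => same
  Position 5: 'd' vs 'b' => differ
  Position 6: 'd' vs 'a' => differ
  Position 7: 'c' vs 'c' => same
Total differences (Hamming distance): 4

4


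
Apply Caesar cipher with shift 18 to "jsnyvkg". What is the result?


Caesar cipher: shift "jsnyvkg" by 18
  'j' (pos 9) + 18 = pos 1 = 'b'
  's' (pos 18) + 18 = pos 10 = 'k'
  'n' (pos 13) + 18 = pos 5 = 'f'
  'y' (pos 24) + 18 = pos 16 = 'q'
  'v' (pos 21) + 18 = pos 13 = 'n'
  'k' (pos 10) + 18 = pos 2 = 'c'
  'g' (pos 6) + 18 = pos 24 = 'y'
Result: bkfqncy

bkfqncy


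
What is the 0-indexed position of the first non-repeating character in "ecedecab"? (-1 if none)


Input: ecedecab
Character frequencies:
  'a': 1
  'b': 1
  'c': 2
  'd': 1
  'e': 3
Scanning left to right for freq == 1:
  Position 0 ('e'): freq=3, skip
  Position 1 ('c'): freq=2, skip
  Position 2 ('e'): freq=3, skip
  Position 3 ('d'): unique! => answer = 3

3


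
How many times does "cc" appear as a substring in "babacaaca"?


Searching for "cc" in "babacaaca"
Scanning each position:
  Position 0: "ba" => no
  Position 1: "ab" => no
  Position 2: "ba" => no
  Position 3: "ac" => no
  Position 4: "ca" => no
  Position 5: "aa" => no
  Position 6: "ac" => no
  Position 7: "ca" => no
Total occurrences: 0

0


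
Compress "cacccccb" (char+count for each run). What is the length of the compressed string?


Input: cacccccb
Runs:
  'c' x 1 => "c1"
  'a' x 1 => "a1"
  'c' x 5 => "c5"
  'b' x 1 => "b1"
Compressed: "c1a1c5b1"
Compressed length: 8

8


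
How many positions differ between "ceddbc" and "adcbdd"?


Comparing "ceddbc" and "adcbdd" position by position:
  Position 0: 'c' vs 'a' => DIFFER
  Position 1: 'e' vs 'd' => DIFFER
  Position 2: 'd' vs 'c' => DIFFER
  Position 3: 'd' vs 'b' => DIFFER
  Position 4: 'b' vs 'd' => DIFFER
  Position 5: 'c' vs 'd' => DIFFER
Positions that differ: 6

6


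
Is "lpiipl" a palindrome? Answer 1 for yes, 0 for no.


Input: lpiipl
Reversed: lpiipl
  Compare pos 0 ('l') with pos 5 ('l'): match
  Compare pos 1 ('p') with pos 4 ('p'): match
  Compare pos 2 ('i') with pos 3 ('i'): match
Result: palindrome

1


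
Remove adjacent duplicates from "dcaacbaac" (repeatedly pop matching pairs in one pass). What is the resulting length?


Input: dcaacbaac
Stack-based adjacent duplicate removal:
  Read 'd': push. Stack: d
  Read 'c': push. Stack: dc
  Read 'a': push. Stack: dca
  Read 'a': matches stack top 'a' => pop. Stack: dc
  Read 'c': matches stack top 'c' => pop. Stack: d
  Read 'b': push. Stack: db
  Read 'a': push. Stack: dba
  Read 'a': matches stack top 'a' => pop. Stack: db
  Read 'c': push. Stack: dbc
Final stack: "dbc" (length 3)

3


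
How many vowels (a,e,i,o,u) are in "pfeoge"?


Input: pfeoge
Checking each character:
  'p' at position 0: consonant
  'f' at position 1: consonant
  'e' at position 2: vowel (running total: 1)
  'o' at position 3: vowel (running total: 2)
  'g' at position 4: consonant
  'e' at position 5: vowel (running total: 3)
Total vowels: 3

3


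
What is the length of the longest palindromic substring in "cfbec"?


Input: "cfbec"
Checking substrings for palindromes:
  No multi-char palindromic substrings found
Longest palindromic substring: "c" with length 1

1


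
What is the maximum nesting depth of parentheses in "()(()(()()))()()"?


Input: "()(()(()()))()()"
Tracking depth:
  Position 0 '(': depth becomes 1
  Position 1 ')': depth becomes 0
  Position 2 '(': depth becomes 1
  Position 3 '(': depth becomes 2
  Position 4 ')': depth becomes 1
  Position 5 '(': depth becomes 2
  Position 6 '(': depth becomes 3
  Position 7 ')': depth becomes 2
  Position 8 '(': depth becomes 3
  Position 9 ')': depth becomes 2
  Position 10 ')': depth becomes 1
  Position 11 ')': depth becomes 0
  Position 12 '(': depth becomes 1
  Position 13 ')': depth becomes 0
  Position 14 '(': depth becomes 1
  Position 15 ')': depth becomes 0
Maximum depth reached: 3

3


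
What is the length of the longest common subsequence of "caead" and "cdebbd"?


LCS of "caead" and "cdebbd"
DP table:
           c    d    e    b    b    d
      0    0    0    0    0    0    0
  c   0    1    1    1    1    1    1
  a   0    1    1    1    1    1    1
  e   0    1    1    2    2    2    2
  a   0    1    1    2    2    2    2
  d   0    1    2    2    2    2    3
LCS length = dp[5][6] = 3

3


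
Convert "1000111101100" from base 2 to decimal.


Input: "1000111101100" in base 2
Positional expansion:
  Digit '1' (value 1) x 2^12 = 4096
  Digit '0' (value 0) x 2^11 = 0
  Digit '0' (value 0) x 2^10 = 0
  Digit '0' (value 0) x 2^9 = 0
  Digit '1' (value 1) x 2^8 = 256
  Digit '1' (value 1) x 2^7 = 128
  Digit '1' (value 1) x 2^6 = 64
  Digit '1' (value 1) x 2^5 = 32
  Digit '0' (value 0) x 2^4 = 0
  Digit '1' (value 1) x 2^3 = 8
  Digit '1' (value 1) x 2^2 = 4
  Digit '0' (value 0) x 2^1 = 0
  Digit '0' (value 0) x 2^0 = 0
Sum = 4588

4588


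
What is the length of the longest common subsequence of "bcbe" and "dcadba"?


LCS of "bcbe" and "dcadba"
DP table:
           d    c    a    d    b    a
      0    0    0    0    0    0    0
  b   0    0    0    0    0    1    1
  c   0    0    1    1    1    1    1
  b   0    0    1    1    1    2    2
  e   0    0    1    1    1    2    2
LCS length = dp[4][6] = 2

2


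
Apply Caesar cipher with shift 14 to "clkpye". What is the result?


Caesar cipher: shift "clkpye" by 14
  'c' (pos 2) + 14 = pos 16 = 'q'
  'l' (pos 11) + 14 = pos 25 = 'z'
  'k' (pos 10) + 14 = pos 24 = 'y'
  'p' (pos 15) + 14 = pos 3 = 'd'
  'y' (pos 24) + 14 = pos 12 = 'm'
  'e' (pos 4) + 14 = pos 18 = 's'
Result: qzydms

qzydms


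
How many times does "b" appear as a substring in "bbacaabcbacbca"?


Searching for "b" in "bbacaabcbacbca"
Scanning each position:
  Position 0: "b" => MATCH
  Position 1: "b" => MATCH
  Position 2: "a" => no
  Position 3: "c" => no
  Position 4: "a" => no
  Position 5: "a" => no
  Position 6: "b" => MATCH
  Position 7: "c" => no
  Position 8: "b" => MATCH
  Position 9: "a" => no
  Position 10: "c" => no
  Position 11: "b" => MATCH
  Position 12: "c" => no
  Position 13: "a" => no
Total occurrences: 5

5


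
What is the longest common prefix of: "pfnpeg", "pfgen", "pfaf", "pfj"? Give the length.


Words: pfnpeg, pfgen, pfaf, pfj
  Position 0: all 'p' => match
  Position 1: all 'f' => match
  Position 2: ('n', 'g', 'a', 'j') => mismatch, stop
LCP = "pf" (length 2)

2


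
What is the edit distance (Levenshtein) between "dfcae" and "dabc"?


Computing edit distance: "dfcae" -> "dabc"
DP table:
           d    a    b    c
      0    1    2    3    4
  d   1    0    1    2    3
  f   2    1    1    2    3
  c   3    2    2    2    2
  a   4    3    2    3    3
  e   5    4    3    3    4
Edit distance = dp[5][4] = 4

4


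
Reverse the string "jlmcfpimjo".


Input: jlmcfpimjo
Reading characters right to left:
  Position 9: 'o'
  Position 8: 'j'
  Position 7: 'm'
  Position 6: 'i'
  Position 5: 'p'
  Position 4: 'f'
  Position 3: 'c'
  Position 2: 'm'
  Position 1: 'l'
  Position 0: 'j'
Reversed: ojmipfcmlj

ojmipfcmlj


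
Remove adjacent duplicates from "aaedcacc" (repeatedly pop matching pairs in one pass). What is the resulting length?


Input: aaedcacc
Stack-based adjacent duplicate removal:
  Read 'a': push. Stack: a
  Read 'a': matches stack top 'a' => pop. Stack: (empty)
  Read 'e': push. Stack: e
  Read 'd': push. Stack: ed
  Read 'c': push. Stack: edc
  Read 'a': push. Stack: edca
  Read 'c': push. Stack: edcac
  Read 'c': matches stack top 'c' => pop. Stack: edca
Final stack: "edca" (length 4)

4


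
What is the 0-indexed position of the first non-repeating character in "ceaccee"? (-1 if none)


Input: ceaccee
Character frequencies:
  'a': 1
  'c': 3
  'e': 3
Scanning left to right for freq == 1:
  Position 0 ('c'): freq=3, skip
  Position 1 ('e'): freq=3, skip
  Position 2 ('a'): unique! => answer = 2

2


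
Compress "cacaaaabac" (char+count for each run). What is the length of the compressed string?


Input: cacaaaabac
Runs:
  'c' x 1 => "c1"
  'a' x 1 => "a1"
  'c' x 1 => "c1"
  'a' x 4 => "a4"
  'b' x 1 => "b1"
  'a' x 1 => "a1"
  'c' x 1 => "c1"
Compressed: "c1a1c1a4b1a1c1"
Compressed length: 14

14


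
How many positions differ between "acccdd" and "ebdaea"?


Comparing "acccdd" and "ebdaea" position by position:
  Position 0: 'a' vs 'e' => DIFFER
  Position 1: 'c' vs 'b' => DIFFER
  Position 2: 'c' vs 'd' => DIFFER
  Position 3: 'c' vs 'a' => DIFFER
  Position 4: 'd' vs 'e' => DIFFER
  Position 5: 'd' vs 'a' => DIFFER
Positions that differ: 6

6


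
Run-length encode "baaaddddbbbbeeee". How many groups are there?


Input: baaaddddbbbbeeee
Scanning for consecutive runs:
  Group 1: 'b' x 1 (positions 0-0)
  Group 2: 'a' x 3 (positions 1-3)
  Group 3: 'd' x 4 (positions 4-7)
  Group 4: 'b' x 4 (positions 8-11)
  Group 5: 'e' x 4 (positions 12-15)
Total groups: 5

5


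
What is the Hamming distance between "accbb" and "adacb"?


Comparing "accbb" and "adacb" position by position:
  Position 0: 'a' vs 'a' => same
  Position 1: 'c' vs 'd' => differ
  Position 2: 'c' vs 'a' => differ
  Position 3: 'b' vs 'c' => differ
  Position 4: 'b' vs 'b' => same
Total differences (Hamming distance): 3

3


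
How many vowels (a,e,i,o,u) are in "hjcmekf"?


Input: hjcmekf
Checking each character:
  'h' at position 0: consonant
  'j' at position 1: consonant
  'c' at position 2: consonant
  'm' at position 3: consonant
  'e' at position 4: vowel (running total: 1)
  'k' at position 5: consonant
  'f' at position 6: consonant
Total vowels: 1

1


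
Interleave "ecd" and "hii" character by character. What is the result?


Interleaving "ecd" and "hii":
  Position 0: 'e' from first, 'h' from second => "eh"
  Position 1: 'c' from first, 'i' from second => "ci"
  Position 2: 'd' from first, 'i' from second => "di"
Result: ehcidi

ehcidi


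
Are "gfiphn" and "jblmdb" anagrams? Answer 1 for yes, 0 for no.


Strings: "gfiphn", "jblmdb"
Sorted first:  fghinp
Sorted second: bbdjlm
Differ at position 0: 'f' vs 'b' => not anagrams

0


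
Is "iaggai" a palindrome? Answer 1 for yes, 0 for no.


Input: iaggai
Reversed: iaggai
  Compare pos 0 ('i') with pos 5 ('i'): match
  Compare pos 1 ('a') with pos 4 ('a'): match
  Compare pos 2 ('g') with pos 3 ('g'): match
Result: palindrome

1


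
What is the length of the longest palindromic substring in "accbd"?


Input: "accbd"
Checking substrings for palindromes:
  [1:3] "cc" (len 2) => palindrome
Longest palindromic substring: "cc" with length 2

2


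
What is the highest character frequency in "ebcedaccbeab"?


Input: ebcedaccbeab
Character counts:
  'a': 2
  'b': 3
  'c': 3
  'd': 1
  'e': 3
Maximum frequency: 3

3


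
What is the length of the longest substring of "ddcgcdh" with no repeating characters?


Input: "ddcgcdh"
Sliding window (track last position of each char):
  Position 0 ('d'): window [0,0] length 1 -- new best
  Position 1 ('d'): repeat (last at 0), move window start to 1
  Position 1 ('d'): window [1,1] length 1
  Position 2 ('c'): window [1,2] length 2 -- new best
  Position 3 ('g'): window [1,3] length 3 -- new best
  Position 4 ('c'): repeat (last at 2), move window start to 3
  Position 4 ('c'): window [3,4] length 2
  Position 5 ('d'): window [3,5] length 3
  Position 6 ('h'): window [3,6] length 4 -- new best
Longest substring with no repeats: "gcdh" with length 4

4


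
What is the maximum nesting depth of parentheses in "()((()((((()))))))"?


Input: "()((()((((()))))))"
Tracking depth:
  Position 0 '(': depth becomes 1
  Position 1 ')': depth becomes 0
  Position 2 '(': depth becomes 1
  Position 3 '(': depth becomes 2
  Position 4 '(': depth becomes 3
  Position 5 ')': depth becomes 2
  Position 6 '(': depth becomes 3
  Position 7 '(': depth becomes 4
  Position 8 '(': depth becomes 5
  Position 9 '(': depth becomes 6
  Position 10 '(': depth becomes 7
  Position 11 ')': depth becomes 6
  Position 12 ')': depth becomes 5
  Position 13 ')': depth becomes 4
  Position 14 ')': depth becomes 3
  Position 15 ')': depth becomes 2
  Position 16 ')': depth becomes 1
  Position 17 ')': depth becomes 0
Maximum depth reached: 7

7


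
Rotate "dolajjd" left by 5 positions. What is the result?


Input: "dolajjd", rotate left by 5
First 5 characters: "dolaj"
Remaining characters: "jd"
Concatenate remaining + first: "jd" + "dolaj" = "jddolaj"

jddolaj


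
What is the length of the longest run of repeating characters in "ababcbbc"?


Input: "ababcbbc"
Scanning for longest run:
  Position 1 ('b'): new char, reset run to 1
  Position 2 ('a'): new char, reset run to 1
  Position 3 ('b'): new char, reset run to 1
  Position 4 ('c'): new char, reset run to 1
  Position 5 ('b'): new char, reset run to 1
  Position 6 ('b'): continues run of 'b', length=2
  Position 7 ('c'): new char, reset run to 1
Longest run: 'b' with length 2

2


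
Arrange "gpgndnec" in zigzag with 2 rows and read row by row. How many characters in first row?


Zigzag "gpgndnec" into 2 rows:
Placing characters:
  'g' => row 0
  'p' => row 1
  'g' => row 0
  'n' => row 1
  'd' => row 0
  'n' => row 1
  'e' => row 0
  'c' => row 1
Rows:
  Row 0: "ggde"
  Row 1: "pnnc"
First row length: 4

4


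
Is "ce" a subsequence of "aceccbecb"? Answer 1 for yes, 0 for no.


Check if "ce" is a subsequence of "aceccbecb"
Greedy scan:
  Position 0 ('a'): no match needed
  Position 1 ('c'): matches sub[0] = 'c'
  Position 2 ('e'): matches sub[1] = 'e'
  Position 3 ('c'): no match needed
  Position 4 ('c'): no match needed
  Position 5 ('b'): no match needed
  Position 6 ('e'): no match needed
  Position 7 ('c'): no match needed
  Position 8 ('b'): no match needed
All 2 characters matched => is a subsequence

1


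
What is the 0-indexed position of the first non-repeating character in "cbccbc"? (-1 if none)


Input: cbccbc
Character frequencies:
  'b': 2
  'c': 4
Scanning left to right for freq == 1:
  Position 0 ('c'): freq=4, skip
  Position 1 ('b'): freq=2, skip
  Position 2 ('c'): freq=4, skip
  Position 3 ('c'): freq=4, skip
  Position 4 ('b'): freq=2, skip
  Position 5 ('c'): freq=4, skip
  No unique character found => answer = -1

-1


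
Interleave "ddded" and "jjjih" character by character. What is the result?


Interleaving "ddded" and "jjjih":
  Position 0: 'd' from first, 'j' from second => "dj"
  Position 1: 'd' from first, 'j' from second => "dj"
  Position 2: 'd' from first, 'j' from second => "dj"
  Position 3: 'e' from first, 'i' from second => "ei"
  Position 4: 'd' from first, 'h' from second => "dh"
Result: djdjdjeidh

djdjdjeidh


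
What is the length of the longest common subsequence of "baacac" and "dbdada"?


LCS of "baacac" and "dbdada"
DP table:
           d    b    d    a    d    a
      0    0    0    0    0    0    0
  b   0    0    1    1    1    1    1
  a   0    0    1    1    2    2    2
  a   0    0    1    1    2    2    3
  c   0    0    1    1    2    2    3
  a   0    0    1    1    2    2    3
  c   0    0    1    1    2    2    3
LCS length = dp[6][6] = 3

3


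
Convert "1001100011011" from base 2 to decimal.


Input: "1001100011011" in base 2
Positional expansion:
  Digit '1' (value 1) x 2^12 = 4096
  Digit '0' (value 0) x 2^11 = 0
  Digit '0' (value 0) x 2^10 = 0
  Digit '1' (value 1) x 2^9 = 512
  Digit '1' (value 1) x 2^8 = 256
  Digit '0' (value 0) x 2^7 = 0
  Digit '0' (value 0) x 2^6 = 0
  Digit '0' (value 0) x 2^5 = 0
  Digit '1' (value 1) x 2^4 = 16
  Digit '1' (value 1) x 2^3 = 8
  Digit '0' (value 0) x 2^2 = 0
  Digit '1' (value 1) x 2^1 = 2
  Digit '1' (value 1) x 2^0 = 1
Sum = 4891

4891


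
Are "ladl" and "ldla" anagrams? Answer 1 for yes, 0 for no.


Strings: "ladl", "ldla"
Sorted first:  adll
Sorted second: adll
Sorted forms match => anagrams

1


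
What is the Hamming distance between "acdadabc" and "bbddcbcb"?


Comparing "acdadabc" and "bbddcbcb" position by position:
  Position 0: 'a' vs 'b' => differ
  Position 1: 'c' vs 'b' => differ
  Position 2: 'd' vs 'd' => same
  Position 3: 'a' vs 'd' => differ
  Position 4: 'd' vs 'c' => differ
  Position 5: 'a' vs 'b' => differ
  Position 6: 'b' vs 'c' => differ
  Position 7: 'c' vs 'b' => differ
Total differences (Hamming distance): 7

7


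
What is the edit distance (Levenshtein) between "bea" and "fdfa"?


Computing edit distance: "bea" -> "fdfa"
DP table:
           f    d    f    a
      0    1    2    3    4
  b   1    1    2    3    4
  e   2    2    2    3    4
  a   3    3    3    3    3
Edit distance = dp[3][4] = 3

3


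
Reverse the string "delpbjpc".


Input: delpbjpc
Reading characters right to left:
  Position 7: 'c'
  Position 6: 'p'
  Position 5: 'j'
  Position 4: 'b'
  Position 3: 'p'
  Position 2: 'l'
  Position 1: 'e'
  Position 0: 'd'
Reversed: cpjbpled

cpjbpled


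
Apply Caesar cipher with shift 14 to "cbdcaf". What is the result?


Caesar cipher: shift "cbdcaf" by 14
  'c' (pos 2) + 14 = pos 16 = 'q'
  'b' (pos 1) + 14 = pos 15 = 'p'
  'd' (pos 3) + 14 = pos 17 = 'r'
  'c' (pos 2) + 14 = pos 16 = 'q'
  'a' (pos 0) + 14 = pos 14 = 'o'
  'f' (pos 5) + 14 = pos 19 = 't'
Result: qprqot

qprqot


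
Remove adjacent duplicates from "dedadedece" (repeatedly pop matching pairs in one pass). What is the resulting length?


Input: dedadedece
Stack-based adjacent duplicate removal:
  Read 'd': push. Stack: d
  Read 'e': push. Stack: de
  Read 'd': push. Stack: ded
  Read 'a': push. Stack: deda
  Read 'd': push. Stack: dedad
  Read 'e': push. Stack: dedade
  Read 'd': push. Stack: dedaded
  Read 'e': push. Stack: dedadede
  Read 'c': push. Stack: dedadedec
  Read 'e': push. Stack: dedadedece
Final stack: "dedadedece" (length 10)

10


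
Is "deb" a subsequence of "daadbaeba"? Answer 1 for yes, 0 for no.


Check if "deb" is a subsequence of "daadbaeba"
Greedy scan:
  Position 0 ('d'): matches sub[0] = 'd'
  Position 1 ('a'): no match needed
  Position 2 ('a'): no match needed
  Position 3 ('d'): no match needed
  Position 4 ('b'): no match needed
  Position 5 ('a'): no match needed
  Position 6 ('e'): matches sub[1] = 'e'
  Position 7 ('b'): matches sub[2] = 'b'
  Position 8 ('a'): no match needed
All 3 characters matched => is a subsequence

1


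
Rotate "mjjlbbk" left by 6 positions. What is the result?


Input: "mjjlbbk", rotate left by 6
First 6 characters: "mjjlbb"
Remaining characters: "k"
Concatenate remaining + first: "k" + "mjjlbb" = "kmjjlbb"

kmjjlbb


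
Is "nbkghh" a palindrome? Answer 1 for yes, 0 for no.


Input: nbkghh
Reversed: hhgkbn
  Compare pos 0 ('n') with pos 5 ('h'): MISMATCH
  Compare pos 1 ('b') with pos 4 ('h'): MISMATCH
  Compare pos 2 ('k') with pos 3 ('g'): MISMATCH
Result: not a palindrome

0


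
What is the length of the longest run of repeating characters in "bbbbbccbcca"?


Input: "bbbbbccbcca"
Scanning for longest run:
  Position 1 ('b'): continues run of 'b', length=2
  Position 2 ('b'): continues run of 'b', length=3
  Position 3 ('b'): continues run of 'b', length=4
  Position 4 ('b'): continues run of 'b', length=5
  Position 5 ('c'): new char, reset run to 1
  Position 6 ('c'): continues run of 'c', length=2
  Position 7 ('b'): new char, reset run to 1
  Position 8 ('c'): new char, reset run to 1
  Position 9 ('c'): continues run of 'c', length=2
  Position 10 ('a'): new char, reset run to 1
Longest run: 'b' with length 5

5


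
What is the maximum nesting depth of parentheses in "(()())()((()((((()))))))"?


Input: "(()())()((()((((()))))))"
Tracking depth:
  Position 0 '(': depth becomes 1
  Position 1 '(': depth becomes 2
  Position 2 ')': depth becomes 1
  Position 3 '(': depth becomes 2
  Position 4 ')': depth becomes 1
  Position 5 ')': depth becomes 0
  Position 6 '(': depth becomes 1
  Position 7 ')': depth becomes 0
  Position 8 '(': depth becomes 1
  Position 9 '(': depth becomes 2
  Position 10 '(': depth becomes 3
  Position 11 ')': depth becomes 2
  Position 12 '(': depth becomes 3
  Position 13 '(': depth becomes 4
  Position 14 '(': depth becomes 5
  Position 15 '(': depth becomes 6
  Position 16 '(': depth becomes 7
  Position 17 ')': depth becomes 6
  Position 18 ')': depth becomes 5
  Position 19 ')': depth becomes 4
  Position 20 ')': depth becomes 3
  Position 21 ')': depth becomes 2
  Position 22 ')': depth becomes 1
  Position 23 ')': depth becomes 0
Maximum depth reached: 7

7


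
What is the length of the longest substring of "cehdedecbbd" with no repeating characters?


Input: "cehdedecbbd"
Sliding window (track last position of each char):
  Position 0 ('c'): window [0,0] length 1 -- new best
  Position 1 ('e'): window [0,1] length 2 -- new best
  Position 2 ('h'): window [0,2] length 3 -- new best
  Position 3 ('d'): window [0,3] length 4 -- new best
  Position 4 ('e'): repeat (last at 1), move window start to 2
  Position 4 ('e'): window [2,4] length 3
  Position 5 ('d'): repeat (last at 3), move window start to 4
  Position 5 ('d'): window [4,5] length 2
  Position 6 ('e'): repeat (last at 4), move window start to 5
  Position 6 ('e'): window [5,6] length 2
  Position 7 ('c'): window [5,7] length 3
  Position 8 ('b'): window [5,8] length 4
  Position 9 ('b'): repeat (last at 8), move window start to 9
  Position 9 ('b'): window [9,9] length 1
  Position 10 ('d'): window [9,10] length 2
Longest substring with no repeats: "cehd" with length 4

4


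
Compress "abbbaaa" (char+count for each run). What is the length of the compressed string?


Input: abbbaaa
Runs:
  'a' x 1 => "a1"
  'b' x 3 => "b3"
  'a' x 3 => "a3"
Compressed: "a1b3a3"
Compressed length: 6

6


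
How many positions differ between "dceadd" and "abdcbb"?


Comparing "dceadd" and "abdcbb" position by position:
  Position 0: 'd' vs 'a' => DIFFER
  Position 1: 'c' vs 'b' => DIFFER
  Position 2: 'e' vs 'd' => DIFFER
  Position 3: 'a' vs 'c' => DIFFER
  Position 4: 'd' vs 'b' => DIFFER
  Position 5: 'd' vs 'b' => DIFFER
Positions that differ: 6

6


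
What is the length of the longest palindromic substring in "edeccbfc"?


Input: "edeccbfc"
Checking substrings for palindromes:
  [0:3] "ede" (len 3) => palindrome
  [3:5] "cc" (len 2) => palindrome
Longest palindromic substring: "ede" with length 3

3


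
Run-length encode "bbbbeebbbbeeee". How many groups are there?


Input: bbbbeebbbbeeee
Scanning for consecutive runs:
  Group 1: 'b' x 4 (positions 0-3)
  Group 2: 'e' x 2 (positions 4-5)
  Group 3: 'b' x 4 (positions 6-9)
  Group 4: 'e' x 4 (positions 10-13)
Total groups: 4

4


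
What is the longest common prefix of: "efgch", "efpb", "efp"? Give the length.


Words: efgch, efpb, efp
  Position 0: all 'e' => match
  Position 1: all 'f' => match
  Position 2: ('g', 'p', 'p') => mismatch, stop
LCP = "ef" (length 2)

2


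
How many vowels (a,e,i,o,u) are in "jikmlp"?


Input: jikmlp
Checking each character:
  'j' at position 0: consonant
  'i' at position 1: vowel (running total: 1)
  'k' at position 2: consonant
  'm' at position 3: consonant
  'l' at position 4: consonant
  'p' at position 5: consonant
Total vowels: 1

1


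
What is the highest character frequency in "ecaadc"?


Input: ecaadc
Character counts:
  'a': 2
  'c': 2
  'd': 1
  'e': 1
Maximum frequency: 2

2


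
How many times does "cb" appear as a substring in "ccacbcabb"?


Searching for "cb" in "ccacbcabb"
Scanning each position:
  Position 0: "cc" => no
  Position 1: "ca" => no
  Position 2: "ac" => no
  Position 3: "cb" => MATCH
  Position 4: "bc" => no
  Position 5: "ca" => no
  Position 6: "ab" => no
  Position 7: "bb" => no
Total occurrences: 1

1


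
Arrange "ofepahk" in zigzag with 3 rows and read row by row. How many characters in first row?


Zigzag "ofepahk" into 3 rows:
Placing characters:
  'o' => row 0
  'f' => row 1
  'e' => row 2
  'p' => row 1
  'a' => row 0
  'h' => row 1
  'k' => row 2
Rows:
  Row 0: "oa"
  Row 1: "fph"
  Row 2: "ek"
First row length: 2

2


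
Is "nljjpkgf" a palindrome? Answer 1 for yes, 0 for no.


Input: nljjpkgf
Reversed: fgkpjjln
  Compare pos 0 ('n') with pos 7 ('f'): MISMATCH
  Compare pos 1 ('l') with pos 6 ('g'): MISMATCH
  Compare pos 2 ('j') with pos 5 ('k'): MISMATCH
  Compare pos 3 ('j') with pos 4 ('p'): MISMATCH
Result: not a palindrome

0


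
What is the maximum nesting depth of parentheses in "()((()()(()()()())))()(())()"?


Input: "()((()()(()()()())))()(())()"
Tracking depth:
  Position 0 '(': depth becomes 1
  Position 1 ')': depth becomes 0
  Position 2 '(': depth becomes 1
  Position 3 '(': depth becomes 2
  Position 4 '(': depth becomes 3
  Position 5 ')': depth becomes 2
  Position 6 '(': depth becomes 3
  Position 7 ')': depth becomes 2
  Position 8 '(': depth becomes 3
  Position 9 '(': depth becomes 4
  Position 10 ')': depth becomes 3
  Position 11 '(': depth becomes 4
  Position 12 ')': depth becomes 3
  Position 13 '(': depth becomes 4
  Position 14 ')': depth becomes 3
  Position 15 '(': depth becomes 4
  Position 16 ')': depth becomes 3
  Position 17 ')': depth becomes 2
  Position 18 ')': depth becomes 1
  Position 19 ')': depth becomes 0
  Position 20 '(': depth becomes 1
  Position 21 ')': depth becomes 0
  Position 22 '(': depth becomes 1
  Position 23 '(': depth becomes 2
  Position 24 ')': depth becomes 1
  Position 25 ')': depth becomes 0
  Position 26 '(': depth becomes 1
  Position 27 ')': depth becomes 0
Maximum depth reached: 4

4


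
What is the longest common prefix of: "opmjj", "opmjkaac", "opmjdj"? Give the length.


Words: opmjj, opmjkaac, opmjdj
  Position 0: all 'o' => match
  Position 1: all 'p' => match
  Position 2: all 'm' => match
  Position 3: all 'j' => match
  Position 4: ('j', 'k', 'd') => mismatch, stop
LCP = "opmj" (length 4)

4
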